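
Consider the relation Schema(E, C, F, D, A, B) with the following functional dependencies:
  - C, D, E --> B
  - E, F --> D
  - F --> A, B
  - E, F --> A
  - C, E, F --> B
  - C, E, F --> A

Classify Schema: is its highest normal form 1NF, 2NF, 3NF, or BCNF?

1NF

Candidate key: {C, E, F}. Prime attributes: {C, E, F}.
C, D, E --> B: {C, D, E}⁺ = {B, C, D, E}, which is not all of the attributes, so the left side is not a superkey — BCNF is violated.
Because {B} is non-prime and the left side of C, D, E --> B is not a superkey, the relation is not in 3NF.
{F} is a proper subset of the key {C, E, F}, and {F}⁺ contains the non-prime attributes {A, B} — a partial dependency, so 2NF is violated.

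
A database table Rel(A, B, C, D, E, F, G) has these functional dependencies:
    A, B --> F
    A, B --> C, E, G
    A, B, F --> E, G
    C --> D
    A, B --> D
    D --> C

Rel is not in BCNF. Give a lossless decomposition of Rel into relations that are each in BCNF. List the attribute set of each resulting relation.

{A, B, C, E, F, G}; {C, D}

Candidate key of the original relation: {A, B}.
In {A, B, C, D, E, F, G}, {C} is not a superkey ({C}⁺ restricted to this set is {C, D}), so split on C --> D into {C, D} and {A, B, C, E, F, G}.
{C, D}: every determinant is a superkey — BCNF.
{A, B, C, E, F, G}: every determinant is a superkey — BCNF.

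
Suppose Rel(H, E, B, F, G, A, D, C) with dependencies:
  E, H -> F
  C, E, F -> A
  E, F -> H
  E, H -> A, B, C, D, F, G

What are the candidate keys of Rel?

No FD produces {E}, so it must be in every candidate key.
Closure of {E, F} is {A, B, C, D, E, F, G, H}, the whole schema; {E, F} is a candidate key.
Closure of {E, H} is {A, B, C, D, E, F, G, H}, the whole schema; {E, H} is a candidate key.
Any other superkey properly contains one of these, so there are no further candidate keys.

{E, F}, {E, H}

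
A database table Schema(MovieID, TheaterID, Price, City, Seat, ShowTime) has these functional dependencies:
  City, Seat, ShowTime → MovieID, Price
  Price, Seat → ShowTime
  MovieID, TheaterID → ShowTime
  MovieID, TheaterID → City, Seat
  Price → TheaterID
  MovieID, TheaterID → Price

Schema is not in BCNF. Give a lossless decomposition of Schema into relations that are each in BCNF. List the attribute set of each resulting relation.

Candidate keys of the original relation: {City, Price, Seat}, {City, Seat, ShowTime}, {MovieID, Price}, {MovieID, TheaterID}.
In {City, MovieID, Price, Seat, ShowTime, TheaterID}, {Price, Seat} is not a superkey ({Price, Seat}⁺ restricted to this set is {Price, Seat, ShowTime, TheaterID}), so split on Price, Seat → ShowTime, TheaterID into {Price, Seat, ShowTime, TheaterID} and {City, MovieID, Price, Seat}.
In {Price, Seat, ShowTime, TheaterID}, {Price} is not a superkey ({Price}⁺ restricted to this set is {Price, TheaterID}), so split on Price → TheaterID into {Price, TheaterID} and {Price, Seat, ShowTime}.
{Price, TheaterID}: every determinant is a superkey — BCNF.
{Price, Seat, ShowTime}: every determinant is a superkey — BCNF.
{City, MovieID, Price, Seat}: every determinant is a superkey — BCNF.

{City, MovieID, Price, Seat}; {Price, Seat, ShowTime}; {Price, TheaterID}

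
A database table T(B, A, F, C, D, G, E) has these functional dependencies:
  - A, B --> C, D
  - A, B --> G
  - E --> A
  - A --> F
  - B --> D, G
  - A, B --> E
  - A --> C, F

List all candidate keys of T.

{A, B}, {B, E}

Attributes never on any right-hand side: {B} — every candidate key must contain it.
{A, B}⁺ = {A, B, C, D, E, F, G} — all of the relation — so {A, B} is a candidate key.
{B, E}⁺ = {A, B, C, D, E, F, G} — all of the relation — so {B, E} is a candidate key.
Any other superkey properly contains one of these, so there are no further candidate keys.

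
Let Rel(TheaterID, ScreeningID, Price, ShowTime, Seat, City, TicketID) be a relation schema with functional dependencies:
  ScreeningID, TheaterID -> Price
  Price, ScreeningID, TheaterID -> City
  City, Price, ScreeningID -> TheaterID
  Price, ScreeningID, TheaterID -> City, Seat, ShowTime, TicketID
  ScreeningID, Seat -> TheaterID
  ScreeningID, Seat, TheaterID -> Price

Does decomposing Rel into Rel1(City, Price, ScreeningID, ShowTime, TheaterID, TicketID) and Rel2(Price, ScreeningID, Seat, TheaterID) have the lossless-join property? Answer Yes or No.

Yes

The shared attributes are {Price, ScreeningID, TheaterID} and {Price, ScreeningID, TheaterID}⁺ = {City, Price, ScreeningID, Seat, ShowTime, TheaterID, TicketID}.
Rel1 is contained in that closure, so Rel1 ∩ Rel2 -> Rel1 holds and the join is lossless.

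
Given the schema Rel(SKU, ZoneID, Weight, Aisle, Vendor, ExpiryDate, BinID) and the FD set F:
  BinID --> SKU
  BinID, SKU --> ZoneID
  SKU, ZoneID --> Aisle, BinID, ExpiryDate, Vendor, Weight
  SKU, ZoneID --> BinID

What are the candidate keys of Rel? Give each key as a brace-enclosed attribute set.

{BinID}, {SKU, ZoneID}

Closure of {BinID} is {Aisle, BinID, ExpiryDate, SKU, Vendor, Weight, ZoneID}, the whole schema; {BinID} is a candidate key.
Closure of {SKU, ZoneID} is {Aisle, BinID, ExpiryDate, SKU, Vendor, Weight, ZoneID}, the whole schema; {SKU, ZoneID} is a candidate key.
Any other superkey properly contains one of these, so there are no further candidate keys.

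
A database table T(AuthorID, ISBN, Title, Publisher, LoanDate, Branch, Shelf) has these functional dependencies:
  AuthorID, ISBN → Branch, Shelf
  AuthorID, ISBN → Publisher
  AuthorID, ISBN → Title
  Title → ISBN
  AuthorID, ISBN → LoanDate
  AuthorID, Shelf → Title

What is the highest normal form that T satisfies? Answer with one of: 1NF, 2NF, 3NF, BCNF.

3NF

Candidate keys: {AuthorID, ISBN}, {AuthorID, Shelf}, {AuthorID, Title}. Prime attributes: {AuthorID, ISBN, Shelf, Title}.
Title → ISBN: {Title}⁺ = {ISBN, Title}, which is not all of the attributes, so the left side is not a superkey — BCNF is violated.
Its right-hand attributes {ISBN} are all prime, as are those of every other non-superkey FD — the relation is in 3NF.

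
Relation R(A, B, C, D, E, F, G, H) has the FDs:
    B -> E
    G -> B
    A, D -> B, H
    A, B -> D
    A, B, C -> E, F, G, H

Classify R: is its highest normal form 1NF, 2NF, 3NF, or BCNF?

Candidate keys: {A, B, C}, {A, C, D}, {A, C, G}. Prime attributes: {A, B, C, D, G}.
For B -> E we have {B}⁺ = {B, E}; {B} is not a superkey, so BCNF fails.
B -> E determines the non-prime attribute {E} from a non-superkey — 3NF is violated.
Since {B} ⊂ {A, B, C} and {B}⁺ ⊇ {E} with {E} non-prime, there is a partial dependency; 2NF fails.

1NF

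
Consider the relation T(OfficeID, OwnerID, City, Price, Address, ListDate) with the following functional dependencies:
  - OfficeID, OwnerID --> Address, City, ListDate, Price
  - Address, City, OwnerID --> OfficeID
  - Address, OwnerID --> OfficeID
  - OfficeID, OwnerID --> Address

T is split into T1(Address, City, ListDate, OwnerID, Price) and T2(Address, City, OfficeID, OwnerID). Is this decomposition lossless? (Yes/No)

The shared attributes are {Address, City, OwnerID} and {Address, City, OwnerID}⁺ = {Address, City, ListDate, OfficeID, OwnerID, Price}.
T1 is contained in that closure, so T1 ∩ T2 --> T1 holds and the join is lossless.

Yes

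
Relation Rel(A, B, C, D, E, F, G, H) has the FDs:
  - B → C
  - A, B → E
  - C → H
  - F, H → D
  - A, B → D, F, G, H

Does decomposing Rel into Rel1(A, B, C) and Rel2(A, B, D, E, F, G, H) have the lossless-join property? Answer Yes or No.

Common attributes: {A, B}; their closure is {A, B, C, D, E, F, G, H}.
Since Rel1 ⊆ {A, B, C, D, E, F, G, H}, the intersection is a superkey of Rel1; the decomposition is lossless.

Yes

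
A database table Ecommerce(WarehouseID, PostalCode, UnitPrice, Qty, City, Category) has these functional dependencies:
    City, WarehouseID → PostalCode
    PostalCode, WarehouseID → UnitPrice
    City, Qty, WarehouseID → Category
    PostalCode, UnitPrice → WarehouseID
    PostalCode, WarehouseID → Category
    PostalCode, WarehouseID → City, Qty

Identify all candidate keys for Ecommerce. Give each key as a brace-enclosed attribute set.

{City, WarehouseID}, {PostalCode, UnitPrice}, {PostalCode, WarehouseID}

{City, WarehouseID}⁺ = {Category, City, PostalCode, Qty, UnitPrice, WarehouseID} — all of the relation — so {City, WarehouseID} is a candidate key.
{PostalCode, UnitPrice}⁺ = {Category, City, PostalCode, Qty, UnitPrice, WarehouseID} — all of the relation — so {PostalCode, UnitPrice} is a candidate key.
{PostalCode, WarehouseID}⁺ = {Category, City, PostalCode, Qty, UnitPrice, WarehouseID} — all of the relation — so {PostalCode, WarehouseID} is a candidate key.
No proper subset of any of these is a key, and no other minimal superkey exists.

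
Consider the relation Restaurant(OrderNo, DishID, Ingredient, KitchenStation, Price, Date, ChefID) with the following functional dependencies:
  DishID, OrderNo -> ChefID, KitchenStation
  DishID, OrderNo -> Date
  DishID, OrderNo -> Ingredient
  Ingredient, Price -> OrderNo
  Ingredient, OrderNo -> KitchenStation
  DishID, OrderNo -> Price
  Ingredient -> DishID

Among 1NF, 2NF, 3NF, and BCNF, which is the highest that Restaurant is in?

Candidate keys: {DishID, OrderNo}, {Ingredient, OrderNo}, {Ingredient, Price}. Prime attributes: {DishID, Ingredient, OrderNo, Price}.
Ingredient -> DishID: {Ingredient}⁺ = {DishID, Ingredient}, which is not all of the attributes, so the left side is not a superkey — BCNF is violated.
But every attribute on its right side ({DishID}) is prime, and the same holds for every other non-superkey FD, so 3NF still holds.

3NF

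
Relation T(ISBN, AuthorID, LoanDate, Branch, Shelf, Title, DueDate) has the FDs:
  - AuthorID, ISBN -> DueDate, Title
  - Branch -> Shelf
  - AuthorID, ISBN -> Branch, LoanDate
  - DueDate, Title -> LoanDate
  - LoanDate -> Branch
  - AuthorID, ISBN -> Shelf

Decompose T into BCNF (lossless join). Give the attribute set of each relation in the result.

Candidate key of the original relation: {AuthorID, ISBN}.
Within {AuthorID, Branch, DueDate, ISBN, LoanDate, Shelf, Title}: {Branch}⁺ ∩ {AuthorID, Branch, DueDate, ISBN, LoanDate, Shelf, Title} = {Branch, Shelf}, not the whole set, so Branch -> Shelf violates BCNF; decompose into {Branch, Shelf} and {AuthorID, Branch, DueDate, ISBN, LoanDate, Title}.
{Branch, Shelf} is in BCNF.
Within {AuthorID, Branch, DueDate, ISBN, LoanDate, Title}: {DueDate, Title}⁺ ∩ {AuthorID, Branch, DueDate, ISBN, LoanDate, Title} = {Branch, DueDate, LoanDate, Title}, not the whole set, so DueDate, Title -> Branch, LoanDate violates BCNF; decompose into {Branch, DueDate, LoanDate, Title} and {AuthorID, DueDate, ISBN, Title}.
Within {Branch, DueDate, LoanDate, Title}: {LoanDate}⁺ ∩ {Branch, DueDate, LoanDate, Title} = {Branch, LoanDate}, not the whole set, so LoanDate -> Branch violates BCNF; decompose into {Branch, LoanDate} and {DueDate, LoanDate, Title}.
{Branch, LoanDate} is in BCNF.
{DueDate, LoanDate, Title} is in BCNF.
{AuthorID, DueDate, ISBN, Title} is in BCNF.

{AuthorID, DueDate, ISBN, Title}; {Branch, LoanDate}; {Branch, Shelf}; {DueDate, LoanDate, Title}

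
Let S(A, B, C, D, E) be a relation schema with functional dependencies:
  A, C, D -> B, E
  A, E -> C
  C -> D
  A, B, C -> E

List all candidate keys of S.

Attributes never on any right-hand side: {A} — every candidate key must contain it.
Closure of {A, C} is {A, B, C, D, E}, the whole schema; {A, C} is a candidate key.
Closure of {A, E} is {A, B, C, D, E}, the whole schema; {A, E} is a candidate key.
No proper subset of any of these is a key, and no other minimal superkey exists.

{A, C}, {A, E}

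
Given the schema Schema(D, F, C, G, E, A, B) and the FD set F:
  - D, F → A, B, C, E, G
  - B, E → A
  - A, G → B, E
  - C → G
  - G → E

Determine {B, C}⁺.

Start with {B, C}.
C → G applies; add {G} → now {B, C, G}.
G → E applies; add {E} → now {B, C, E, G}.
B, E → A applies; add {A} → now {A, B, C, E, G}.
No further FD applies.

{A, B, C, E, G}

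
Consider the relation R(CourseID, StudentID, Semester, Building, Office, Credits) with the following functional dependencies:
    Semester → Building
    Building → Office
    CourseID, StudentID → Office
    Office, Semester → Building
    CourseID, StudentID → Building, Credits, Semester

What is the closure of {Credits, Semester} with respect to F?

Start with {Credits, Semester}.
Semester → Building applies; add {Building} → now {Building, Credits, Semester}.
Building → Office applies; add {Office} → now {Building, Credits, Office, Semester}.
No further FD applies.

{Building, Credits, Office, Semester}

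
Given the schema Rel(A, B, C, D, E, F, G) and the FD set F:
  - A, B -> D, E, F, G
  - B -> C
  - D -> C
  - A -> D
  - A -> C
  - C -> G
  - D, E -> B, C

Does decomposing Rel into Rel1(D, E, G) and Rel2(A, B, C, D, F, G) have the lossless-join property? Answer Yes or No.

No

Common attributes: {D, G}; their closure is {C, D, G}.
Rel1 ⊄ {C, D, G} and Rel2 ⊄ {C, D, G}, so the split is lossy.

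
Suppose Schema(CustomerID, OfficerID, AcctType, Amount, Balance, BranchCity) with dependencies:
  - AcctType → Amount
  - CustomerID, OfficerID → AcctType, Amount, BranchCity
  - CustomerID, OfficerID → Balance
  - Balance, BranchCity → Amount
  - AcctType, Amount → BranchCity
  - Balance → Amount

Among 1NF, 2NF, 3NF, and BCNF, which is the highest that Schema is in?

2NF

Candidate key: {CustomerID, OfficerID}. Prime attributes: {CustomerID, OfficerID}.
For AcctType → Amount we have {AcctType}⁺ = {AcctType, Amount, BranchCity}; {AcctType} is not a superkey, so BCNF fails.
AcctType → Amount determines the non-prime attribute {Amount} from a non-superkey — 3NF is violated.
No non-prime attribute depends on a proper subset of any candidate key, so 2NF holds.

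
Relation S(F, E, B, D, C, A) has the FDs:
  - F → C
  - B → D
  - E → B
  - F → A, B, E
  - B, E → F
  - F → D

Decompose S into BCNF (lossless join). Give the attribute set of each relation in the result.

Candidate keys of the original relation: {E}, {F}.
{A, B, C, D, E, F}: {B} determines {B, D} here but is not a superkey — split on B → D, giving {B, D} and {A, B, C, E, F}.
{B, D} has no BCNF violation.
{A, B, C, E, F} has no BCNF violation.

{A, B, C, E, F}; {B, D}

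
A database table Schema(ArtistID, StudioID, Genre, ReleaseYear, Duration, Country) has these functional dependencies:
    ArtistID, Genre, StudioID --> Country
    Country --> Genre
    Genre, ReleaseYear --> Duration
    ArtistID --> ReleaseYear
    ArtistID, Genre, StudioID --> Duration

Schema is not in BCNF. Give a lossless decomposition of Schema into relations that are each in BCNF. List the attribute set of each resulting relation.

{ArtistID, Country, Duration}; {ArtistID, Country, StudioID}; {ArtistID, ReleaseYear}; {Country, Genre}

Candidate keys of the original relation: {ArtistID, Country, StudioID}, {ArtistID, Genre, StudioID}.
{ArtistID, Country, Duration, Genre, ReleaseYear, StudioID}: {Country} determines {Country, Genre} here but is not a superkey — split on Country --> Genre, giving {Country, Genre} and {ArtistID, Country, Duration, ReleaseYear, StudioID}.
{Country, Genre} has no BCNF violation.
{ArtistID, Country, Duration, ReleaseYear, StudioID}: {ArtistID} determines {ArtistID, ReleaseYear} here but is not a superkey — split on ArtistID --> ReleaseYear, giving {ArtistID, ReleaseYear} and {ArtistID, Country, Duration, StudioID}.
{ArtistID, ReleaseYear} has no BCNF violation.
{ArtistID, Country, Duration, StudioID}: {ArtistID, Country} determines {ArtistID, Country, Duration} here but is not a superkey — split on ArtistID, Country --> Duration, giving {ArtistID, Country, Duration} and {ArtistID, Country, StudioID}.
{ArtistID, Country, Duration} has no BCNF violation.
{ArtistID, Country, StudioID} has no BCNF violation.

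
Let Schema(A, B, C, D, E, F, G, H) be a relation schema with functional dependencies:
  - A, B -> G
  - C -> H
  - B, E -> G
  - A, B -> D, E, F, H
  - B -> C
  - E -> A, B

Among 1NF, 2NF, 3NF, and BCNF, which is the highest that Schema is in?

Candidate keys: {A, B}, {E}. Prime attributes: {A, B, E}.
C -> H breaks BCNF: {C}⁺ = {C, H}, so {C} is not a superkey.
Because {H} is non-prime and the left side of C -> H is not a superkey, the relation is not in 3NF.
The proper key subset {B} of {A, B} determines non-prime {C, H}, so the relation is not even in 2NF.

1NF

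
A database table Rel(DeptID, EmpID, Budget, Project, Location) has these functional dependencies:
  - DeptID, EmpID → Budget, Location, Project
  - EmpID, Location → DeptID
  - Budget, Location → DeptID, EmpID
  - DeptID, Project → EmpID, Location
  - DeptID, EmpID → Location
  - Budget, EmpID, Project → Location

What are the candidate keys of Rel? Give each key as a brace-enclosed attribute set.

{Budget, Location}⁺ = {Budget, DeptID, EmpID, Location, Project} — all of the relation — so {Budget, Location} is a candidate key.
{DeptID, EmpID}⁺ = {Budget, DeptID, EmpID, Location, Project} — all of the relation — so {DeptID, EmpID} is a candidate key.
{DeptID, Project}⁺ = {Budget, DeptID, EmpID, Location, Project} — all of the relation — so {DeptID, Project} is a candidate key.
{EmpID, Location}⁺ = {Budget, DeptID, EmpID, Location, Project} — all of the relation — so {EmpID, Location} is a candidate key.
{Budget, EmpID, Project}⁺ = {Budget, DeptID, EmpID, Location, Project} — all of the relation — so {Budget, EmpID, Project} is a candidate key.
Any other superkey properly contains one of these, so there are no further candidate keys.

{Budget, EmpID, Project}, {Budget, Location}, {DeptID, EmpID}, {DeptID, Project}, {EmpID, Location}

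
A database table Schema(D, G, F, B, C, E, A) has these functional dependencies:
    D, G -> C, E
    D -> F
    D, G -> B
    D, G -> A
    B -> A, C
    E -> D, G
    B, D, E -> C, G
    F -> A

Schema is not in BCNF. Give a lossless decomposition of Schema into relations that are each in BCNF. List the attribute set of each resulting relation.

Candidate keys of the original relation: {D, G}, {E}.
{A, B, C, D, E, F, G}: {D} determines {A, D, F} here but is not a superkey — split on D -> A, F, giving {A, D, F} and {B, C, D, E, G}.
{A, D, F}: {F} determines {A, F} here but is not a superkey — split on F -> A, giving {A, F} and {D, F}.
{A, F}: every determinant is a superkey — BCNF.
{D, F}: every determinant is a superkey — BCNF.
{B, C, D, E, G}: {B} determines {B, C} here but is not a superkey — split on B -> C, giving {B, C} and {B, D, E, G}.
{B, C}: every determinant is a superkey — BCNF.
{B, D, E, G}: every determinant is a superkey — BCNF.

{A, F}; {B, C}; {B, D, E, G}; {D, F}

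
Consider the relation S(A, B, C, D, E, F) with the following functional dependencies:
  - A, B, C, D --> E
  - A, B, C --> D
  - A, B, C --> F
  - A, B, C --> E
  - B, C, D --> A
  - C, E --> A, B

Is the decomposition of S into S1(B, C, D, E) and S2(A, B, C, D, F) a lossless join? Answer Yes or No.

Yes

The shared attributes are {B, C, D} and {B, C, D}⁺ = {A, B, C, D, E, F}.
S1 is contained in that closure, so S1 ∩ S2 --> S1 holds and the join is lossless.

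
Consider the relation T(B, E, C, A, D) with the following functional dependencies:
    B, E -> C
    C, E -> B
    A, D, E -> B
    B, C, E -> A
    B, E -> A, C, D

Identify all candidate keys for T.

{E} never appears on the right of any FD, so every key must include it.
{B, E} is a candidate key since {B, E}⁺ = {A, B, C, D, E} covers every attribute.
{C, E} is a candidate key since {C, E}⁺ = {A, B, C, D, E} covers every attribute.
{A, D, E} is a candidate key since {A, D, E}⁺ = {A, B, C, D, E} covers every attribute.
Any other superkey properly contains one of these, so there are no further candidate keys.

{A, D, E}, {B, E}, {C, E}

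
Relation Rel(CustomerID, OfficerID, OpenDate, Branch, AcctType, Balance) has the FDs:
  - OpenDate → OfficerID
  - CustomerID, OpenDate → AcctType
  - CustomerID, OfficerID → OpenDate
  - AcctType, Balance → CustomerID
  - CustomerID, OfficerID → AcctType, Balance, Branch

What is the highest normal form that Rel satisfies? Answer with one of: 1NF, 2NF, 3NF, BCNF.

Candidate keys: {AcctType, Balance, OfficerID}, {AcctType, Balance, OpenDate}, {CustomerID, OfficerID}, {CustomerID, OpenDate}. Prime attributes: {AcctType, Balance, CustomerID, OfficerID, OpenDate}.
OpenDate → OfficerID breaks BCNF: {OpenDate}⁺ = {OfficerID, OpenDate}, so {OpenDate} is not a superkey.
Its right-hand attributes {OfficerID} are all prime, as are those of every other non-superkey FD — the relation is in 3NF.

3NF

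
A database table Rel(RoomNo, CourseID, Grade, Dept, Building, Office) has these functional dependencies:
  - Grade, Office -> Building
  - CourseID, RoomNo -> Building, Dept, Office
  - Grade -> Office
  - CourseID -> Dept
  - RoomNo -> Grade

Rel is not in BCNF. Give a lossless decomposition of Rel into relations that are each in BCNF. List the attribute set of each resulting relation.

{Building, Grade, Office}; {CourseID, Dept}; {CourseID, RoomNo}; {Grade, RoomNo}

Candidate key of the original relation: {CourseID, RoomNo}.
In {Building, CourseID, Dept, Grade, Office, RoomNo}, {Grade, Office} is not a superkey ({Grade, Office}⁺ restricted to this set is {Building, Grade, Office}), so split on Grade, Office -> Building into {Building, Grade, Office} and {CourseID, Dept, Grade, Office, RoomNo}.
{Building, Grade, Office} has no BCNF violation.
In {CourseID, Dept, Grade, Office, RoomNo}, {Grade} is not a superkey ({Grade}⁺ restricted to this set is {Grade, Office}), so split on Grade -> Office into {Grade, Office} and {CourseID, Dept, Grade, RoomNo}.
{Grade, Office} has no BCNF violation.
In {CourseID, Dept, Grade, RoomNo}, {CourseID} is not a superkey ({CourseID}⁺ restricted to this set is {CourseID, Dept}), so split on CourseID -> Dept into {CourseID, Dept} and {CourseID, Grade, RoomNo}.
{CourseID, Dept} has no BCNF violation.
In {CourseID, Grade, RoomNo}, {RoomNo} is not a superkey ({RoomNo}⁺ restricted to this set is {Grade, RoomNo}), so split on RoomNo -> Grade into {Grade, RoomNo} and {CourseID, RoomNo}.
{Grade, RoomNo} has no BCNF violation.
{CourseID, RoomNo} has no BCNF violation.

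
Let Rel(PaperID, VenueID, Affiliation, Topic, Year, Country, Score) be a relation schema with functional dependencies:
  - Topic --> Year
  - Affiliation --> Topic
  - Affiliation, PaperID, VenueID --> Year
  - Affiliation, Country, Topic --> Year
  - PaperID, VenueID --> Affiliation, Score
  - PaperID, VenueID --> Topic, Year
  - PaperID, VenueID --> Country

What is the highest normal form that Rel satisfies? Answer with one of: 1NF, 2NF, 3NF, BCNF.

2NF

Candidate key: {PaperID, VenueID}. Prime attributes: {PaperID, VenueID}.
Topic --> Year breaks BCNF: {Topic}⁺ = {Topic, Year}, so {Topic} is not a superkey.
Because {Year} is non-prime and the left side of Topic --> Year is not a superkey, the relation is not in 3NF.
No non-prime attribute depends on a proper subset of any candidate key, so 2NF holds.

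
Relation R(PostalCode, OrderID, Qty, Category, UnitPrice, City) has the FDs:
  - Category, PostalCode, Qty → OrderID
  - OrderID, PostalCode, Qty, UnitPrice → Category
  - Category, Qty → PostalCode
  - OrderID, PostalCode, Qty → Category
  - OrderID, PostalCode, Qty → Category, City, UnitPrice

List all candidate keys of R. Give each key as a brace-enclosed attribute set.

No FD produces {Qty}, so it must be in every candidate key.
Closure of {Category, Qty} is {Category, City, OrderID, PostalCode, Qty, UnitPrice}, the whole schema; {Category, Qty} is a candidate key.
Closure of {OrderID, PostalCode, Qty} is {Category, City, OrderID, PostalCode, Qty, UnitPrice}, the whole schema; {OrderID, PostalCode, Qty} is a candidate key.
Any other superkey properly contains one of these, so there are no further candidate keys.

{Category, Qty}, {OrderID, PostalCode, Qty}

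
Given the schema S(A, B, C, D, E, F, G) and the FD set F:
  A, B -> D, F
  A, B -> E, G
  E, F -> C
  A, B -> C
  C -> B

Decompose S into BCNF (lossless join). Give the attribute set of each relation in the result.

Candidate keys of the original relation: {A, B}, {A, C}, {A, E, F}.
Within {A, B, C, D, E, F, G}: {E, F}⁺ ∩ {A, B, C, D, E, F, G} = {B, C, E, F}, not the whole set, so E, F -> B, C violates BCNF; decompose into {B, C, E, F} and {A, D, E, F, G}.
Within {B, C, E, F}: {C}⁺ ∩ {B, C, E, F} = {B, C}, not the whole set, so C -> B violates BCNF; decompose into {B, C} and {C, E, F}.
{B, C}: every determinant is a superkey — BCNF.
{C, E, F}: every determinant is a superkey — BCNF.
{A, D, E, F, G}: every determinant is a superkey — BCNF.

{A, D, E, F, G}; {B, C}; {C, E, F}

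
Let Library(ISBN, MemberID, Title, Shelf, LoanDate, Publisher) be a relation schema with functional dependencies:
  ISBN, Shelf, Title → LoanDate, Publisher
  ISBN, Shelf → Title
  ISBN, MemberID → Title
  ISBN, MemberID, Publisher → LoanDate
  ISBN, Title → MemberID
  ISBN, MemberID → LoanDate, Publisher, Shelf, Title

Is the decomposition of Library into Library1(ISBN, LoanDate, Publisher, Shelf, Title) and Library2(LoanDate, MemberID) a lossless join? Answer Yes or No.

No

Library1 ∩ Library2 = {LoanDate}; its closure under F is {LoanDate}.
The closure covers neither Library1 nor Library2 entirely; the join is not lossless.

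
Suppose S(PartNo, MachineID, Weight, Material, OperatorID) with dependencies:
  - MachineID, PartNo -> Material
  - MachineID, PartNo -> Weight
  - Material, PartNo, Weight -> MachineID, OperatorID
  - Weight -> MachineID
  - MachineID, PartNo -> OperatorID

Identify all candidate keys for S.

{PartNo} never appears on the right of any FD, so every key must include it.
Closure of {MachineID, PartNo} is {MachineID, Material, OperatorID, PartNo, Weight}, the whole schema; {MachineID, PartNo} is a candidate key.
Closure of {PartNo, Weight} is {MachineID, Material, OperatorID, PartNo, Weight}, the whole schema; {PartNo, Weight} is a candidate key.
These are minimal and exhaustive — every other superkey contains one of them.

{MachineID, PartNo}, {PartNo, Weight}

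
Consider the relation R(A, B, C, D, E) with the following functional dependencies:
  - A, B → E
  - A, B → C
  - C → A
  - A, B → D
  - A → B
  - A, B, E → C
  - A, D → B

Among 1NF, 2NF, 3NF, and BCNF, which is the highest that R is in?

BCNF

Candidate keys: {A}, {C}. Prime attributes: {A, C}.
The left-hand side of every FD is a superkey, so BCNF is satisfied.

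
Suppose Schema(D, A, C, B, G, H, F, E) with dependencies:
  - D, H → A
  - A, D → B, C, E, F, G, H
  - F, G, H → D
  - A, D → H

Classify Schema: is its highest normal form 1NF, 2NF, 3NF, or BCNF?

BCNF

Candidate keys: {A, D}, {D, H}, {F, G, H}. Prime attributes: {A, D, F, G, H}.
Each dependency's left side is a superkey — BCNF holds.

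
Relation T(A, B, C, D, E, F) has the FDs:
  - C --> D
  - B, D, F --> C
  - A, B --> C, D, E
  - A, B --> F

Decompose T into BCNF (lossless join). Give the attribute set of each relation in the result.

Candidate key of the original relation: {A, B}.
Within {A, B, C, D, E, F}: {C}⁺ ∩ {A, B, C, D, E, F} = {C, D}, not the whole set, so C --> D violates BCNF; decompose into {C, D} and {A, B, C, E, F}.
{C, D} has no BCNF violation.
{A, B, C, E, F} has no BCNF violation.

{A, B, C, E, F}; {C, D}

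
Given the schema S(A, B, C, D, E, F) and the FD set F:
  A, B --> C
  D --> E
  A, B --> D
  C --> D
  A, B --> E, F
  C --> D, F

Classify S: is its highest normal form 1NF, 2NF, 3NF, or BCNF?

Candidate key: {A, B}. Prime attributes: {A, B}.
D --> E breaks BCNF: {D}⁺ = {D, E}, so {D} is not a superkey.
D --> E determines the non-prime attribute {E} from a non-superkey — 3NF is violated.
Checking every proper subset of each key, none determines a non-prime attribute — 2NF is satisfied.

2NF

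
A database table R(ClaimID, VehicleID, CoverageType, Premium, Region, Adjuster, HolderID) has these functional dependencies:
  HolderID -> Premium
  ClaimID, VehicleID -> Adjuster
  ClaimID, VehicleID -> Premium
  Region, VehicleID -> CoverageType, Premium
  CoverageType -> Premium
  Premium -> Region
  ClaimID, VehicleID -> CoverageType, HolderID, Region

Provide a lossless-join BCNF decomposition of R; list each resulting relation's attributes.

{Adjuster, ClaimID, HolderID, VehicleID}; {CoverageType, HolderID, VehicleID}; {HolderID, Premium}; {Premium, Region}

Candidate key of the original relation: {ClaimID, VehicleID}.
Within {Adjuster, ClaimID, CoverageType, HolderID, Premium, Region, VehicleID}: {HolderID}⁺ ∩ {Adjuster, ClaimID, CoverageType, HolderID, Premium, Region, VehicleID} = {HolderID, Premium, Region}, not the whole set, so HolderID -> Premium, Region violates BCNF; decompose into {HolderID, Premium, Region} and {Adjuster, ClaimID, CoverageType, HolderID, VehicleID}.
Within {HolderID, Premium, Region}: {Premium}⁺ ∩ {HolderID, Premium, Region} = {Premium, Region}, not the whole set, so Premium -> Region violates BCNF; decompose into {Premium, Region} and {HolderID, Premium}.
{Premium, Region} has no BCNF violation.
{HolderID, Premium} has no BCNF violation.
Within {Adjuster, ClaimID, CoverageType, HolderID, VehicleID}: {HolderID, VehicleID}⁺ ∩ {Adjuster, ClaimID, CoverageType, HolderID, VehicleID} = {CoverageType, HolderID, VehicleID}, not the whole set, so HolderID, VehicleID -> CoverageType violates BCNF; decompose into {CoverageType, HolderID, VehicleID} and {Adjuster, ClaimID, HolderID, VehicleID}.
{CoverageType, HolderID, VehicleID} has no BCNF violation.
{Adjuster, ClaimID, HolderID, VehicleID} has no BCNF violation.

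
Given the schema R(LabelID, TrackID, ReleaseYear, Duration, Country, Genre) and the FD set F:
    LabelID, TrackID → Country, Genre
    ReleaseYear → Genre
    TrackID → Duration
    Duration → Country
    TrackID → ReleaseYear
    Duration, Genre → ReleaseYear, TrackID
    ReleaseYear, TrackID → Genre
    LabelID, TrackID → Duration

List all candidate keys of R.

No FD produces {LabelID}, so it must be in every candidate key.
Closure of {LabelID, TrackID} is {Country, Duration, Genre, LabelID, ReleaseYear, TrackID}, the whole schema; {LabelID, TrackID} is a candidate key.
Closure of {Duration, Genre, LabelID} is {Country, Duration, Genre, LabelID, ReleaseYear, TrackID}, the whole schema; {Duration, Genre, LabelID} is a candidate key.
Closure of {Duration, LabelID, ReleaseYear} is {Country, Duration, Genre, LabelID, ReleaseYear, TrackID}, the whole schema; {Duration, LabelID, ReleaseYear} is a candidate key.
These are minimal and exhaustive — every other superkey contains one of them.

{Duration, Genre, LabelID}, {Duration, LabelID, ReleaseYear}, {LabelID, TrackID}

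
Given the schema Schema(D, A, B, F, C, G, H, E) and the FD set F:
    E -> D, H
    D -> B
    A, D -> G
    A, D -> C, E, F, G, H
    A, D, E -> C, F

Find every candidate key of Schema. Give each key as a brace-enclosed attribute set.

{A, D}, {A, E}

Attributes never on any right-hand side: {A} — every candidate key must contain it.
{A, D}⁺ = {A, B, C, D, E, F, G, H}, which is every attribute, so {A, D} is a candidate key.
{A, E}⁺ = {A, B, C, D, E, F, G, H}, which is every attribute, so {A, E} is a candidate key.
No proper subset of any of these is a key, and no other minimal superkey exists.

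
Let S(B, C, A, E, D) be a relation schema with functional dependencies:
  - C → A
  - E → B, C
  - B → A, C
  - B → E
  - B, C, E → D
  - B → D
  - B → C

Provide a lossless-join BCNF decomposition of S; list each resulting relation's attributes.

{A, C}; {B, C, D, E}

Candidate keys of the original relation: {B}, {E}.
In {A, B, C, D, E}, {C} is not a superkey ({C}⁺ restricted to this set is {A, C}), so split on C → A into {A, C} and {B, C, D, E}.
{A, C}: every determinant is a superkey — BCNF.
{B, C, D, E}: every determinant is a superkey — BCNF.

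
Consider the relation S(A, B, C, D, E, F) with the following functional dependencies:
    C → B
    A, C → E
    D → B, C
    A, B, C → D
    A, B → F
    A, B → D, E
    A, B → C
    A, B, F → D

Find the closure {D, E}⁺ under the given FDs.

Start with {D, E}.
D → B, C applies; add {B, C} → now {B, C, D, E}.
No further FD applies.

{B, C, D, E}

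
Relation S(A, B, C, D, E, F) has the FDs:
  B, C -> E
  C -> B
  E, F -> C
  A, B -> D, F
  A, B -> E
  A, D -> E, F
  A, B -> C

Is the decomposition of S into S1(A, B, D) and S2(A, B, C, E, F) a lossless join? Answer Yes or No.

Common attributes: {A, B}; their closure is {A, B, C, D, E, F}.
Since S1 ⊆ {A, B, C, D, E, F}, the intersection is a superkey of S1; the decomposition is lossless.

Yes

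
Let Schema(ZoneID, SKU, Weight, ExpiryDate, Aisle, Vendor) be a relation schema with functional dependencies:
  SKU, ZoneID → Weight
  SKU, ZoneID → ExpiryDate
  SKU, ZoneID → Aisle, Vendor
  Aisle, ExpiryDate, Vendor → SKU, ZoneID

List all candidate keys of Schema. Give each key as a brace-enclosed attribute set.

{SKU, ZoneID}⁺ = {Aisle, ExpiryDate, SKU, Vendor, Weight, ZoneID} — all of the relation — so {SKU, ZoneID} is a candidate key.
{Aisle, ExpiryDate, Vendor}⁺ = {Aisle, ExpiryDate, SKU, Vendor, Weight, ZoneID} — all of the relation — so {Aisle, ExpiryDate, Vendor} is a candidate key.
Any other superkey properly contains one of these, so there are no further candidate keys.

{Aisle, ExpiryDate, Vendor}, {SKU, ZoneID}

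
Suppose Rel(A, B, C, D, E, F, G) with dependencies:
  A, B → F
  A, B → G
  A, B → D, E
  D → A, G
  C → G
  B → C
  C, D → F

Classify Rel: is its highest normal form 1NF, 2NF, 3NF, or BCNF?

Candidate keys: {A, B}, {B, D}. Prime attributes: {A, B, D}.
D → A, G breaks BCNF: {D}⁺ = {A, D, G}, so {D} is not a superkey.
D → A, G determines the non-prime attribute {G} from a non-superkey — 3NF is violated.
Since {B} ⊂ {A, B} and {B}⁺ ⊇ {C, G} with {C, G} non-prime, there is a partial dependency; 2NF fails.

1NF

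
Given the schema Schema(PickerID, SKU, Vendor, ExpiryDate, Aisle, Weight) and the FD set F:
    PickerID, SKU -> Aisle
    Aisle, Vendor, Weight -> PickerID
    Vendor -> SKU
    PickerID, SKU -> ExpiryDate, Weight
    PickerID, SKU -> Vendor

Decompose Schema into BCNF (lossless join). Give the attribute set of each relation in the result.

{Aisle, ExpiryDate, PickerID, Vendor, Weight}; {SKU, Vendor}

Candidate keys of the original relation: {Aisle, Vendor, Weight}, {PickerID, SKU}, {PickerID, Vendor}.
In {Aisle, ExpiryDate, PickerID, SKU, Vendor, Weight}, {Vendor} is not a superkey ({Vendor}⁺ restricted to this set is {SKU, Vendor}), so split on Vendor -> SKU into {SKU, Vendor} and {Aisle, ExpiryDate, PickerID, Vendor, Weight}.
{SKU, Vendor} has no BCNF violation.
{Aisle, ExpiryDate, PickerID, Vendor, Weight} has no BCNF violation.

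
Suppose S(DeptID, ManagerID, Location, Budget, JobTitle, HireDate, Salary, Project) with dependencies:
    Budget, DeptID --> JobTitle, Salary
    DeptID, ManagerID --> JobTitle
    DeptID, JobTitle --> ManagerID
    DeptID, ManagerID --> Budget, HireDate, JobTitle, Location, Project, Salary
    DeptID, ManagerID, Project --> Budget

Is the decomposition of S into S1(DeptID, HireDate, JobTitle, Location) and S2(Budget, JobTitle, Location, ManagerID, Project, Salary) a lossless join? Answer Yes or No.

No

S1 ∩ S2 = {JobTitle, Location}; its closure under F is {JobTitle, Location}.
S1 ⊄ {JobTitle, Location} and S2 ⊄ {JobTitle, Location}, so the split is lossy.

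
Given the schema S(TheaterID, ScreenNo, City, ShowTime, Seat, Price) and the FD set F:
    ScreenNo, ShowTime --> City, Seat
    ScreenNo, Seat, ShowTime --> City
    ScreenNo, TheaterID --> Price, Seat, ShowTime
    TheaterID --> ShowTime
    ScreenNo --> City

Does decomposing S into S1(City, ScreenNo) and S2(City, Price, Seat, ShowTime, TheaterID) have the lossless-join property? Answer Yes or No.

Common attributes: {City}; their closure is {City}.
Neither S1 nor S2 is contained in that closure, so the decomposition is lossy.

No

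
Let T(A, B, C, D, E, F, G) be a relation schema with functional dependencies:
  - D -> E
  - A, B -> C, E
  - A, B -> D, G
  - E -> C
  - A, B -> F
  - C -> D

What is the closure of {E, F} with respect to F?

Start with {E, F}.
E -> C applies; add {C} → now {C, E, F}.
C -> D applies; add {D} → now {C, D, E, F}.
No further FD applies.

{C, D, E, F}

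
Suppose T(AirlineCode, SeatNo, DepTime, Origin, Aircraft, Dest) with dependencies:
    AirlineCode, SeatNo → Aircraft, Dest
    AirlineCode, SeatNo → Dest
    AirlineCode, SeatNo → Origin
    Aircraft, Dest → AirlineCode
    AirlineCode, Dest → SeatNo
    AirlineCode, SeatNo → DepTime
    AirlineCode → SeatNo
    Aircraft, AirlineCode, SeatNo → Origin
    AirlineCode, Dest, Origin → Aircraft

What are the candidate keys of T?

Closure of {AirlineCode} is {Aircraft, AirlineCode, DepTime, Dest, Origin, SeatNo}, the whole schema; {AirlineCode} is a candidate key.
Closure of {Aircraft, Dest} is {Aircraft, AirlineCode, DepTime, Dest, Origin, SeatNo}, the whole schema; {Aircraft, Dest} is a candidate key.
These are minimal and exhaustive — every other superkey contains one of them.

{Aircraft, Dest}, {AirlineCode}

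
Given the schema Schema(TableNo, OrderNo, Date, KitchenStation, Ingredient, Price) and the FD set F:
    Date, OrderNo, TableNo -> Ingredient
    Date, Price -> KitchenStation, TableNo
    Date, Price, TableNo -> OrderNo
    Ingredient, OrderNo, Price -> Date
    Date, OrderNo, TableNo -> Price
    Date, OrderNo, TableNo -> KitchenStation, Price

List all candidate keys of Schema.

{Date, Price}⁺ = {Date, Ingredient, KitchenStation, OrderNo, Price, TableNo}, which is every attribute, so {Date, Price} is a candidate key.
{Date, OrderNo, TableNo}⁺ = {Date, Ingredient, KitchenStation, OrderNo, Price, TableNo}, which is every attribute, so {Date, OrderNo, TableNo} is a candidate key.
{Ingredient, OrderNo, Price}⁺ = {Date, Ingredient, KitchenStation, OrderNo, Price, TableNo}, which is every attribute, so {Ingredient, OrderNo, Price} is a candidate key.
No proper subset of any of these is a key, and no other minimal superkey exists.

{Date, OrderNo, TableNo}, {Date, Price}, {Ingredient, OrderNo, Price}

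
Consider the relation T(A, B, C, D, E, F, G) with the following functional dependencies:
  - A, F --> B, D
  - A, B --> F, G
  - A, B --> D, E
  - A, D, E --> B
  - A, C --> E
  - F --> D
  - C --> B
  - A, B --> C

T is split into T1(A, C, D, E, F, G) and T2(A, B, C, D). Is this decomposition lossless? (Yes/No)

Yes

T1 ∩ T2 = {A, C, D}; its closure under F is {A, B, C, D, E, F, G}.
This includes all of T1, so the common attributes are a superkey of T1 — the join is lossless.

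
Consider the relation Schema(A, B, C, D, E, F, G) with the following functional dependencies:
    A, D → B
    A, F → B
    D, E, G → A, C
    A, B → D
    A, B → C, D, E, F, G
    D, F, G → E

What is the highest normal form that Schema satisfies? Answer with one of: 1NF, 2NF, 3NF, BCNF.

Candidate keys: {A, B}, {A, D}, {A, F}, {D, E, G}, {D, F, G}. Prime attributes: {A, B, D, E, F, G}.
Every FD has a superkey on the left, so the relation is in BCNF.

BCNF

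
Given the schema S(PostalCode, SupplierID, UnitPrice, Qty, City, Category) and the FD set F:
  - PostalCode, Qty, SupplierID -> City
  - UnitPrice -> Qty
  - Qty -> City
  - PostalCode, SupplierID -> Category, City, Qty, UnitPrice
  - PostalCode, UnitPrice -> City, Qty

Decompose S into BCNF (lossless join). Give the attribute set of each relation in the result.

Candidate key of the original relation: {PostalCode, SupplierID}.
Within {Category, City, PostalCode, Qty, SupplierID, UnitPrice}: {UnitPrice}⁺ ∩ {Category, City, PostalCode, Qty, SupplierID, UnitPrice} = {City, Qty, UnitPrice}, not the whole set, so UnitPrice -> City, Qty violates BCNF; decompose into {City, Qty, UnitPrice} and {Category, PostalCode, SupplierID, UnitPrice}.
Within {City, Qty, UnitPrice}: {Qty}⁺ ∩ {City, Qty, UnitPrice} = {City, Qty}, not the whole set, so Qty -> City violates BCNF; decompose into {City, Qty} and {Qty, UnitPrice}.
{City, Qty}: every determinant is a superkey — BCNF.
{Qty, UnitPrice}: every determinant is a superkey — BCNF.
{Category, PostalCode, SupplierID, UnitPrice}: every determinant is a superkey — BCNF.

{Category, PostalCode, SupplierID, UnitPrice}; {City, Qty}; {Qty, UnitPrice}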